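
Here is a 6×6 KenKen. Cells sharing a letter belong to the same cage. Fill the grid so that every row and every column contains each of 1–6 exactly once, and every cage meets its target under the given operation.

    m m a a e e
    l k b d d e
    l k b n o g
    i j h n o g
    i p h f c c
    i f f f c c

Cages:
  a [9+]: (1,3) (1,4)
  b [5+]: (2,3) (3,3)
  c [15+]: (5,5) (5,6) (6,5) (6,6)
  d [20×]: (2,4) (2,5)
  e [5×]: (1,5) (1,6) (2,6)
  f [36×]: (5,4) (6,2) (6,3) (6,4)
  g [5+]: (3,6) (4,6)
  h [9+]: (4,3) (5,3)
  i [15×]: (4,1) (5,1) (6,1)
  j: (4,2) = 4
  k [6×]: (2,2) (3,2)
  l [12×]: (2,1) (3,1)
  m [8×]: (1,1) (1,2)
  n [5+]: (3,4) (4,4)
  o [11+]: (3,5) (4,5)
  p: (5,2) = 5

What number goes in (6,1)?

Cage e needs product 5, leaving (1,5) = 1.
Cage e has product 5; hence (1,6) = 5.
Cage e has product 5, leaving (2,6) = 1.
Cage j is given, leaving (4,2) = 4.
P is a freebie, so (5,2) = 5.
Cage m needs two cells with product 8, leaving (1,1) = 4.
Column 2 already has 4, leaving (1,2) = 2.
The two cells of cage k must have product 6, which forces (2,2) = 6.
Cage k's pair has product 6, so (3,2) = 1.
1 is placed in column 2, which forces (6,2) = 3.
6 is placed in row 2; hence (2,1) = 2.
2 is placed in row 2, so (2,3) = 3.
Cage l needs two cells with product 12, so (3,1) = 6.
3 is placed in column 3; hence (3,3) = 2.
Row 3 now contains 6; hence (3,5) = 5.
Row 3 already has 2, leaving (3,6) = 3.
Column 5 already has 5, so (4,5) = 6.
Column 6 already has 3, leaving (4,6) = 2.
3 is placed in column 3; hence (1,3) = 6.
Cage a's pair has sum 9, which forces (1,4) = 3.
Cage d's pair has product 20; hence (2,4) = 5.
Column 5 already has 5, which forces (2,5) = 4.
3 is placed in row 3, so (3,4) = 4.
Row 4 already has 6, which forces (4,3) = 5.
Cage n needs two cells with sum 5; hence (4,4) = 1.
Cage h needs two cells with sum 9; hence (5,3) = 4.
The 4 cells of cage c must have sum 15, which forces (5,5) = 3.
Row 5 now contains 4; hence (5,6) = 6.
Column 3 now contains 4, so (6,3) = 1.
The 4 cells of cage c must have sum 15, which forces (6,5) = 2.
6 is placed in column 6, leaving (6,6) = 4.
Row 4 already has 1; hence (4,1) = 3.
Row 5 already has 3; hence (5,1) = 1.
6 is placed in row 5, leaving (5,4) = 2.
Row 6 now contains 1, which forces (6,1) = 5.
2 is placed in row 6; hence (6,4) = 6.
Completed grid: 4 2 6 3 1 5 / 2 6 3 5 4 1 / 6 1 2 4 5 3 / 3 4 5 1 6 2 / 1 5 4 2 3 6 / 5 3 1 6 2 4.

5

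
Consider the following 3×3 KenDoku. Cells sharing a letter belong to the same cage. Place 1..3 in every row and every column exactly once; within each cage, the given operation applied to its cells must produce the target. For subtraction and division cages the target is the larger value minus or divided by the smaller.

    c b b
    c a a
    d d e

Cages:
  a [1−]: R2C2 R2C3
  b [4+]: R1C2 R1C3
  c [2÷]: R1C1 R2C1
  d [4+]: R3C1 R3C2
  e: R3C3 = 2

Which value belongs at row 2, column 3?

E is a freebie; hence R3C3 = 2.
Cage a needs two cells with difference 1; hence R2C2 = 2.
Cage c needs two cells with quotient 2; hence R1C1 = 2.
Row 2 now contains 2; hence R2C1 = 1.
Row 2 already has 1; hence R2C3 = 3.
Column 1 now contains 1, leaving R3C1 = 3.
Row 3 already has 3; hence R3C2 = 1.
Column 2 now contains 1, so R1C2 = 3.
3 is placed in column 3, so R1C3 = 1.
Filled in: 2 3 1 / 1 2 3 / 3 1 2.

3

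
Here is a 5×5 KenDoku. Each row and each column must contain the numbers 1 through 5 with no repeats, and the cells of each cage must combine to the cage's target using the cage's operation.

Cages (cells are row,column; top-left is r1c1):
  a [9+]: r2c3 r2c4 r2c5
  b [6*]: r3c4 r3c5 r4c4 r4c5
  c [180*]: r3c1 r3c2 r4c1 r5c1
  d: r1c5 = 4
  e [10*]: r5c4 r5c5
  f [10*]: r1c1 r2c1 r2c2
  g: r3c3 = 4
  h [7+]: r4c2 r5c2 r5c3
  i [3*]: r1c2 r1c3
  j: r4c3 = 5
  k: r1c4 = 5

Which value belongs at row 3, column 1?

5

Cage k is a single given cell, which forces r1c4 = 5.
Cage d is a single given cell, so r1c5 = 4.
Cage c has product 180, leaving r3c2 = 3.
G is a freebie; hence r3c3 = 4.
J is a freebie, leaving r4c3 = 5.
Column 4 now contains 5, leaving r5c4 = 2.
Row 5 now contains 2; hence r5c5 = 5.
Column 2 already has 3, so r1c2 = 1.
Cage i's pair has product 3; hence r1c3 = 3.
Column 3 now contains 3; hence r2c3 = 2.
Cage a has sum 9, leaving r2c4 = 4.
Row 2 now contains 2, which forces r2c5 = 3.
4 is placed in row 3, which forces r3c1 = 5.
2 is placed in column 4, which forces r3c4 = 1.
Cage b needs product 6; hence r3c5 = 2.
Cage h has sum 7, leaving r4c2 = 2.
Cage b has product 6; hence r4c4 = 3.
The 4 cells of cage b must have product 6, which forces r4c5 = 1.
Cage h has sum 7, leaving r5c2 = 4.
Cage h needs sum 7, leaving r5c3 = 1.
1 is placed in row 1, leaving r1c1 = 2.
Column 1 now contains 5, which forces r2c1 = 1.
Row 2 now contains 2, leaving r2c2 = 5.
3 is placed in row 4, which forces r4c1 = 4.
Row 5 already has 4, so r5c1 = 3.
The full grid is 2 1 3 5 4 / 1 5 2 4 3 / 5 3 4 1 2 / 4 2 5 3 1 / 3 4 1 2 5.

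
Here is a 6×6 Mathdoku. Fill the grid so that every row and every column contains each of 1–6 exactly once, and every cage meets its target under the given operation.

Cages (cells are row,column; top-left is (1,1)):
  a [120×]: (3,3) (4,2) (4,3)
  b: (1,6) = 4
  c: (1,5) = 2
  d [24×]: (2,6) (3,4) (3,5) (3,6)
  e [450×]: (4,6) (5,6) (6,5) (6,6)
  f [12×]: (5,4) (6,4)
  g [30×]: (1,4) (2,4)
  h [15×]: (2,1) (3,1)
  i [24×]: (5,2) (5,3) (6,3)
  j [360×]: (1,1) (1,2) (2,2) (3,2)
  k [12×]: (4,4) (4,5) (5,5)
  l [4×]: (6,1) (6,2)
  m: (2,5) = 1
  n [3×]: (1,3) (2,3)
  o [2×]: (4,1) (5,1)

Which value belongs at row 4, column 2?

6

Cage c is given, which forces (1,5) = 2.
Cage b is given, which forces (1,6) = 4.
M is a freebie, leaving (2,5) = 1.
Cage e has product 450, so (6,5) = 5.
Cage n needs two cells with product 3, so (1,3) = 1.
Row 2 now contains 1; hence (2,3) = 3.
Row 2 already has 3; hence (2,6) = 2.
Cage k needs product 12, leaving (4,4) = 1.
Row 2 already has 3, leaving (2,1) = 5.
Row 2 now contains 5, so (2,4) = 6.
Cage h's pair has product 15, so (3,1) = 3.
Cage d needs product 24, which forces (3,6) = 1.
Row 4 already has 1, which forces (4,1) = 2.
The two cells of cage o must have product 2, so (5,1) = 1.
Column 1 now contains 1, which forces (6,1) = 4.
4 is placed in row 6; hence (6,2) = 1.
Column 1 now contains 3, so (1,1) = 6.
The 4 cells of cage j must have product 360, leaving (1,2) = 3.
6 is placed in column 4, leaving (1,4) = 5.
Row 2 already has 6, which forces (2,2) = 4.
The 4 cells of cage j must have product 360, leaving (3,2) = 5.
The 4 cells of cage d must have product 24, which forces (3,4) = 2.
Cage d needs product 24; hence (3,5) = 6.
Column 2 already has 5, which forces (4,2) = 6.
3 is placed in column 2, leaving (5,2) = 2.
The two cells of cage f must have product 12; hence (5,4) = 4.
Row 5 already has 4; hence (5,5) = 3.
Cage i needs product 24, leaving (6,3) = 2.
The two cells of cage f must have product 12; hence (6,4) = 3.
3 is placed in row 6; hence (6,6) = 6.
6 is placed in row 3; hence (3,3) = 4.
The 3 cells of cage a must have product 120, which forces (4,3) = 5.
Column 5 already has 3; hence (4,5) = 4.
The 4 cells of cage e must have product 450; hence (4,6) = 3.
Row 5 already has 4, so (5,3) = 6.
Column 6 now contains 6; hence (5,6) = 5.
Completed grid: 6 3 1 5 2 4 / 5 4 3 6 1 2 / 3 5 4 2 6 1 / 2 6 5 1 4 3 / 1 2 6 4 3 5 / 4 1 2 3 5 6.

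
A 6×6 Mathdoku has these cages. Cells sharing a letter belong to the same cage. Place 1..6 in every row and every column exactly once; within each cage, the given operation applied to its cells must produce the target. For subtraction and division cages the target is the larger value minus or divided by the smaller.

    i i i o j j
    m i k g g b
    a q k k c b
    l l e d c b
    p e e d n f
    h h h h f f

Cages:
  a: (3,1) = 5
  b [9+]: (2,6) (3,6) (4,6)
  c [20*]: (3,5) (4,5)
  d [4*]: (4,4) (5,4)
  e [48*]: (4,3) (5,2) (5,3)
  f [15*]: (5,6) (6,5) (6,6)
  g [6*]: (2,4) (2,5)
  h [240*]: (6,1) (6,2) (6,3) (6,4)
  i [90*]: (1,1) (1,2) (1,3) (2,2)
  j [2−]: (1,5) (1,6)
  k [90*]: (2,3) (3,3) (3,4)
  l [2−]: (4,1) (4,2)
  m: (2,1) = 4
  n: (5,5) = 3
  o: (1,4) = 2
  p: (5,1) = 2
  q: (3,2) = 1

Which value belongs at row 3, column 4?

6

O is a freebie, so (1,4) = 2.
Cage m is given, leaving (2,1) = 4.
A is a freebie, which forces (3,1) = 5.
Cage q is given, leaving (3,2) = 1.
Row 3 already has 5, leaving (3,5) = 4.
4 is placed in column 5, so (4,5) = 5.
P is a freebie, leaving (5,1) = 2.
N is a freebie, which forces (5,5) = 3.
2 is placed in column 1; hence (6,1) = 6.
Column 5 now contains 3, leaving (6,5) = 1.
Column 5 now contains 1, so (1,5) = 6.
Cage j's pair has difference 2, which forces (1,6) = 4.
Cage k needs product 90, which forces (2,3) = 5.
Column 5 already has 6, which forces (2,5) = 2.
The two cells of cage l must have difference 2, leaving (4,1) = 1.
Cage l's pair has difference 2, so (4,2) = 3.
Cage e needs product 48; hence (4,3) = 2.
Row 4 already has 1, leaving (4,4) = 4.
Row 4 already has 2, which forces (4,6) = 6.
4 is placed in column 4, so (5,4) = 1.
Cage f needs product 15, which forces (5,6) = 5.
Column 3 now contains 2; hence (6,3) = 4.
4 is placed in column 4; hence (6,4) = 5.
Cage f has product 15, so (6,6) = 3.
1 is placed in column 1, leaving (1,1) = 3.
Column 2 already has 3, so (1,2) = 5.
Cage i has product 90, so (1,3) = 1.
Column 2 already has 3, leaving (2,2) = 6.
Column 4 now contains 1; hence (2,4) = 3.
Column 6 already has 3, which forces (2,6) = 1.
Column 4 now contains 3, so (3,4) = 6.
Column 6 already has 3, leaving (3,6) = 2.
Cage e has product 48, so (5,2) = 4.
Column 3 already has 4; hence (5,3) = 6.
5 is placed in row 6, which forces (6,2) = 2.
Row 3 already has 6; hence (3,3) = 3.
Filled in: 3 5 1 2 6 4 / 4 6 5 3 2 1 / 5 1 3 6 4 2 / 1 3 2 4 5 6 / 2 4 6 1 3 5 / 6 2 4 5 1 3.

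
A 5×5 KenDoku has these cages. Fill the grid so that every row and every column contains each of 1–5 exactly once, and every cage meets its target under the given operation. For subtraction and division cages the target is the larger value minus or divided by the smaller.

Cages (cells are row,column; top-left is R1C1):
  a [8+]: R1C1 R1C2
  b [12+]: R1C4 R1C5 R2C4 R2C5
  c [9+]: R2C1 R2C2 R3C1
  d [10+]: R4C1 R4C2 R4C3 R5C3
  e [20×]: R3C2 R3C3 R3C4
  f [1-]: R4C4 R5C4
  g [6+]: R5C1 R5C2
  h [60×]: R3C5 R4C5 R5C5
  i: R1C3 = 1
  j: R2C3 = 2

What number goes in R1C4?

Cage i is given, leaving R1C3 = 1.
Cage j is given, which forces R2C3 = 2.
Row 3 needs a 2, and only R3C1 is open for it.
Column 1 already has 2; hence R4C1 = 1.
Cage d needs sum 10; hence R4C2 = 2.
Cage g needs two cells with sum 6, which forces R5C1 = 5.
Cage g needs two cells with sum 6, leaving R5C2 = 1.
Column 1 now contains 5, leaving R1C1 = 3.
Cage a needs two cells with sum 8; hence R1C2 = 5.
Column 1 already has 3, so R2C1 = 4.
Row 2 now contains 4, so R2C2 = 3.
Column 2 now contains 5; hence R3C2 = 4.
4 is placed in row 3, so R3C3 = 5.
Cage e has product 20, so R3C4 = 1.
Row 3 now contains 5, so R3C5 = 3.
Column 5 now contains 3, which forces R5C5 = 4.
Cage b has sum 12, which forces R1C4 = 4.
Column 5 already has 4, leaving R1C5 = 2.
1 is placed in column 4, leaving R2C4 = 5.
Cage b has sum 12; hence R2C5 = 1.
Cage d needs sum 10, which forces R4C3 = 4.
4 is placed in column 4, so R4C4 = 3.
Column 5 already has 4; hence R4C5 = 5.
Row 5 already has 4; hence R5C3 = 3.
3 is placed in column 4, leaving R5C4 = 2.
Filled in: 3 5 1 4 2 / 4 3 2 5 1 / 2 4 5 1 3 / 1 2 4 3 5 / 5 1 3 2 4.

4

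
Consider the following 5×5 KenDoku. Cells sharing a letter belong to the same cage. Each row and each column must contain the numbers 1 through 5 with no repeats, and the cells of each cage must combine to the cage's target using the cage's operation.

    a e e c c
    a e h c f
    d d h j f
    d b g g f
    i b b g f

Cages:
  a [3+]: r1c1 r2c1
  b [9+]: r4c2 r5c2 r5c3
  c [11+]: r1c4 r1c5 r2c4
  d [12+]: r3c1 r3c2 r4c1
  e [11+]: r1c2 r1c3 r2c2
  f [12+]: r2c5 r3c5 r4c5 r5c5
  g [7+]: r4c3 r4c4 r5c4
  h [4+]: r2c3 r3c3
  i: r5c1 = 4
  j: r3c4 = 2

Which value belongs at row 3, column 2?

Cage j is a single given cell, which forces r3c4 = 2.
I is a freebie, so r5c1 = 4.
The 3 cells of cage d must have sum 12, which forces r3c2 = 4.
Column 3 needs a 4, and only r1c3 is open for it.
The only place for 3 in row 1 is r1c5.
The 3 cells of cage c must have sum 11; hence r1c4 = 5.
Cage c needs sum 11, so r2c4 = 3.
Column 4 already has 3, so r5c4 = 1.
Row 1 now contains 5, which forces r1c2 = 2.
The 3 cells of cage e must have sum 11, so r2c2 = 5.
3 is placed in row 2; hence r2c3 = 1.
Cage h's pair has sum 4, which forces r3c3 = 3.
2 is placed in column 2, so r4c2 = 1.
Cage g needs sum 7, so r4c3 = 2.
1 is placed in column 4, so r4c4 = 4.
Row 4 now contains 4; hence r4c5 = 5.
Column 2 already has 5, so r5c2 = 3.
Column 3 already has 2, which forces r5c3 = 5.
5 is placed in column 5, so r5c5 = 2.
2 is placed in row 1, so r1c1 = 1.
1 is placed in row 2, so r2c1 = 2.
Column 5 already has 2, which forces r2c5 = 4.
Row 3 now contains 3; hence r3c1 = 5.
5 is placed in column 5, leaving r3c5 = 1.
Row 4 now contains 5; hence r4c1 = 3.
The full grid is 1 2 4 5 3 / 2 5 1 3 4 / 5 4 3 2 1 / 3 1 2 4 5 / 4 3 5 1 2.

4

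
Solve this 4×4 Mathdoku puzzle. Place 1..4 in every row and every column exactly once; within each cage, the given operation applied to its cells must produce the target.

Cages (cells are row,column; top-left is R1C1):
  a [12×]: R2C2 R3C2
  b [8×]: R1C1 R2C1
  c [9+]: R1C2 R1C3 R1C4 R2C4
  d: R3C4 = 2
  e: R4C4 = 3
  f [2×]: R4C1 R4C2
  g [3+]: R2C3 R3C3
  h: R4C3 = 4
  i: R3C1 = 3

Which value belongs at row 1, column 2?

1

I is a freebie, leaving R3C1 = 3.
3 is placed in row 3; hence R3C2 = 4.
Cage d is a single given cell, which forces R3C4 = 2.
Cage h is a single given cell, so R4C3 = 4.
Cage e is given, leaving R4C4 = 3.
The 4 cells of cage c must have sum 9, which forces R1C4 = 4.
4 is placed in column 2; hence R2C2 = 3.
The two cells of cage g must have sum 3, leaving R2C3 = 2.
Column 4 already has 3, which forces R2C4 = 1.
Row 3 already has 2, so R3C3 = 1.
Row 1 now contains 4; hence R1C1 = 2.
Column 2 now contains 3, which forces R1C2 = 1.
Column 3 already has 1, which forces R1C3 = 3.
Row 2 now contains 2, which forces R2C1 = 4.
Column 1 now contains 2, which forces R4C1 = 1.
Column 2 already has 1, which forces R4C2 = 2.
The full grid is 2 1 3 4 / 4 3 2 1 / 3 4 1 2 / 1 2 4 3.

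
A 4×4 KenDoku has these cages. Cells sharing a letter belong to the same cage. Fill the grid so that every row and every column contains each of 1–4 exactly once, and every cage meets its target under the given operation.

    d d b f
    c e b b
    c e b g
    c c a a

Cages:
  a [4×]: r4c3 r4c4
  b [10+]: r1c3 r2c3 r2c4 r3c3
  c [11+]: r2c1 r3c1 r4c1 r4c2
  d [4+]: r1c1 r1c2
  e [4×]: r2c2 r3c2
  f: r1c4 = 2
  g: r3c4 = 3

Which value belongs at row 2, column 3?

Cage f is given; hence r1c4 = 2.
Cage g is given, so r3c4 = 3.
In row 1, 4 can only go at r1c3, so r1c3 = 4.
The 4 cells of cage b must have sum 10, so r2c3 = 3.
The 4 cells of cage b must have sum 10, leaving r2c4 = 1.
Cage b has sum 10, so r3c3 = 2.
4 is placed in column 3; hence r4c3 = 1.
The two cells of cage a must have product 4, leaving r4c4 = 4.
The 4 cells of cage c must have sum 11, so r2c1 = 2.
1 is placed in row 2; hence r2c2 = 4.
The 4 cells of cage c must have sum 11, so r3c1 = 4.
Cage e's pair has product 4, leaving r3c2 = 1.
Cage c has sum 11, which forces r4c1 = 3.
Cage c needs sum 11, leaving r4c2 = 2.
3 is placed in column 1, leaving r1c1 = 1.
Column 2 now contains 1, so r1c2 = 3.
The full grid is 1 3 4 2 / 2 4 3 1 / 4 1 2 3 / 3 2 1 4.

3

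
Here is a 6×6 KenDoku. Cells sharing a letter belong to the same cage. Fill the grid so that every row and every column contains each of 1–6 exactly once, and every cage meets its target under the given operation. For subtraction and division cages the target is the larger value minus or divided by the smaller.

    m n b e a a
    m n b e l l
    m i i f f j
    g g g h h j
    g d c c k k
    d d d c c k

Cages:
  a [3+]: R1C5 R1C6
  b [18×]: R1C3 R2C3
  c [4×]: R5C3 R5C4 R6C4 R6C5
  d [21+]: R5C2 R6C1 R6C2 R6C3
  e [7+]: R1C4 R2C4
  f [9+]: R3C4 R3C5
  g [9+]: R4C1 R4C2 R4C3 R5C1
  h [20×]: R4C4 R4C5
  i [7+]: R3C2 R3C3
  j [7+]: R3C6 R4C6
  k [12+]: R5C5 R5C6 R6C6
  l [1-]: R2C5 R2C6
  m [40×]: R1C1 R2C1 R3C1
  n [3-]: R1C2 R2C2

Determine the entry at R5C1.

3

Cage d needs sum 21, which forces R5C2 = 6.
Row 4 needs a 6, and only R4C6 is open for it.
Cage j's pair has sum 7, which forces R3C6 = 1.
Cage a needs two cells with sum 3, which forces R1C5 = 1.
Column 6 already has 1, which forces R1C6 = 2.
Column 5 already has 1, which forces R6C5 = 2.
The 4 cells of cage c must have product 4, which forces R5C3 = 1.
The 4 cells of cage c must have product 4, so R5C4 = 2.
Row 6 already has 2; hence R6C4 = 1.
Row 5 already has 2, so R5C1 = 3.
Cage k has sum 12, so R6C6 = 3.
Row 1 needs a 6, and only R1C3 is open for it.
Column 3 already has 6; hence R2C3 = 3.
Row 2 already has 3; hence R2C4 = 4.
4 is placed in row 2, which forces R2C6 = 5.
3 is placed in column 3, leaving R4C3 = 2.
4 is placed in column 4, leaving R4C4 = 5.
5 is placed in row 4, leaving R4C5 = 4.
Column 5 now contains 4, which forces R5C5 = 5.
Column 6 already has 5; hence R5C6 = 4.
Cage d needs sum 21, leaving R6C1 = 6.
4 is placed in column 4, which forces R1C4 = 3.
5 is placed in row 2, so R2C1 = 2.
Row 2 now contains 2, which forces R2C2 = 1.
5 is placed in row 2, which forces R2C5 = 6.
3 is placed in column 4, leaving R3C4 = 6.
Column 5 already has 6, leaving R3C5 = 3.
Row 4 now contains 2, so R4C1 = 1.
The 4 cells of cage g must have sum 9, leaving R4C2 = 3.
Cage n's pair has difference 3; hence R1C2 = 4.
3 is placed in row 3; hence R3C2 = 2.
Cage i's pair has sum 7, which forces R3C3 = 5.
4 is placed in column 2; hence R6C2 = 5.
Column 3 now contains 5, which forces R6C3 = 4.
4 is placed in row 1, which forces R1C1 = 5.
Row 3 now contains 5, leaving R3C1 = 4.
The full grid is 5 4 6 3 1 2 / 2 1 3 4 6 5 / 4 2 5 6 3 1 / 1 3 2 5 4 6 / 3 6 1 2 5 4 / 6 5 4 1 2 3.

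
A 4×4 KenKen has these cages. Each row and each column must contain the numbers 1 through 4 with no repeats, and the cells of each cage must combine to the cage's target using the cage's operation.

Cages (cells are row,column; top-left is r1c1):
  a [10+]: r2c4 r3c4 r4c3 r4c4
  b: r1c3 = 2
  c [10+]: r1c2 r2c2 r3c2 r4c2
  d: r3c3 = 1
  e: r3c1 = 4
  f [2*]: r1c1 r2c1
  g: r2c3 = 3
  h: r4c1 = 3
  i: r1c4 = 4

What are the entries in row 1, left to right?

Cage b is given, so r1c3 = 2.
Cage i is given, which forces r1c4 = 4.
G is a freebie, which forces r2c3 = 3.
Cage e is given, so r3c1 = 4.
Cage d is given, which forces r3c3 = 1.
H is a freebie, leaving r4c1 = 3.
Column 3 already has 1, which forces r4c3 = 4.
Row 1 now contains 2, so r1c1 = 1.
Row 1 now contains 1, which forces r1c2 = 3.
Cage f's pair has product 2, so r2c1 = 2.
The 4 cells of cage c must have sum 10, which forces r2c2 = 4.
Row 2 already has 2, so r2c4 = 1.
Column 2 already has 3, leaving r3c2 = 2.
Cage a has sum 10; hence r3c4 = 3.
Column 2 now contains 2, leaving r4c2 = 1.
1 is placed in column 4, so r4c4 = 2.
Completed grid: 1 3 2 4 / 2 4 3 1 / 4 2 1 3 / 3 1 4 2.

1 3 2 4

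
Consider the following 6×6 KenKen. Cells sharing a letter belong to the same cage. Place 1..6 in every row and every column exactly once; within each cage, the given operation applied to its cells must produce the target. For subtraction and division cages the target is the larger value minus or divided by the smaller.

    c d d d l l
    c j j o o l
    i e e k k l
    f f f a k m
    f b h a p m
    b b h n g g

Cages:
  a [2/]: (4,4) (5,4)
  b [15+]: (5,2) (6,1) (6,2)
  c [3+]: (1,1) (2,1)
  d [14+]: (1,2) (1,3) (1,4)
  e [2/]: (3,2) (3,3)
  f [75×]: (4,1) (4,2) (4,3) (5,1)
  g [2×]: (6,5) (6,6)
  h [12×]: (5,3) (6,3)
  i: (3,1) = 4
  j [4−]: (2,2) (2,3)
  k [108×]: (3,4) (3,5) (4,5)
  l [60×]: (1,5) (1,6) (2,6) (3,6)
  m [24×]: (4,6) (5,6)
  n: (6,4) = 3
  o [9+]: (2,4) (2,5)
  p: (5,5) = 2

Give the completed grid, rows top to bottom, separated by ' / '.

2 3 6 5 4 1 / 1 6 2 4 5 3 / 4 2 1 6 3 5 / 3 1 5 2 6 4 / 5 4 3 1 2 6 / 6 5 4 3 1 2

Cage i is a single given cell, leaving (3,1) = 4.
The 3 cells of cage k must have product 108, which forces (3,4) = 6.
The 3 cells of cage k must have product 108, so (3,5) = 3.
Cage k needs product 108; hence (4,5) = 6.
Row 4 now contains 6, so (4,6) = 4.
The 4 cells of cage f must have product 75, leaving (5,1) = 5.
Cage p is given, leaving (5,5) = 2.
Column 6 now contains 4; hence (5,6) = 6.
Column 1 now contains 5, leaving (6,1) = 6.
Cage n is given, leaving (6,4) = 3.
Column 5 now contains 2, so (6,5) = 1.
1 is placed in row 6, which forces (6,6) = 2.
Column 4 now contains 3, leaving (1,4) = 5.
Cage l has product 60, so (1,5) = 4.
Column 4 already has 5, leaving (2,4) = 4.
Column 5 now contains 4, which forces (2,5) = 5.
The two cells of cage a must have quotient 2, leaving (4,4) = 2.
Row 5 already has 6, so (5,2) = 4.
The two cells of cage h must have product 12; hence (5,3) = 3.
4 is placed in column 4, which forces (5,4) = 1.
Cage b has sum 15, leaving (6,2) = 5.
2 is placed in row 6, which forces (6,3) = 4.
The 3 cells of cage d must have sum 14, so (1,2) = 3.
Column 3 now contains 3, so (1,3) = 6.
Row 1 already has 3, so (1,6) = 1.
6 is placed in column 3, which forces (2,3) = 2.
Column 6 now contains 1, which forces (2,6) = 3.
Column 3 now contains 2, which forces (3,3) = 1.
The 4 cells of cage l must have product 60, leaving (3,6) = 5.
3 is placed in column 2, leaving (4,2) = 1.
The 4 cells of cage f must have product 75, leaving (4,3) = 5.
Row 1 already has 1, so (1,1) = 2.
Row 2 now contains 2, leaving (2,1) = 1.
Row 2 now contains 2, which forces (2,2) = 6.
Row 3 now contains 1, so (3,2) = 2.
Row 4 already has 1, which forces (4,1) = 3.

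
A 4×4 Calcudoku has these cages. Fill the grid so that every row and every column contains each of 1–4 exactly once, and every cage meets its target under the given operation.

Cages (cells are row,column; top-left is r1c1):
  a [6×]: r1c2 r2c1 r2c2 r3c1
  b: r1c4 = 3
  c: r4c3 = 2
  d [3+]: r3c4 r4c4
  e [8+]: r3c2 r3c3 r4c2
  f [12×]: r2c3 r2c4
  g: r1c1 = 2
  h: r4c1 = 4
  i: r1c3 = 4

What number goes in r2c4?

4

Cage g is a single given cell, which forces r1c1 = 2.
I is a freebie; hence r1c3 = 4.
B is a freebie, leaving r1c4 = 3.
Column 3 now contains 4, so r2c3 = 3.
Column 4 already has 3, which forces r2c4 = 4.
Cage h is given, so r4c1 = 4.
C is a freebie, leaving r4c3 = 2.
2 is placed in row 4, which forces r4c4 = 1.
Row 1 now contains 3, which forces r1c2 = 1.
3 is placed in row 2, leaving r2c1 = 1.
Cage a has product 6, so r2c2 = 2.
Cage a has product 6, which forces r3c1 = 3.
Cage e needs sum 8; hence r3c2 = 4.
Column 3 now contains 2, which forces r3c3 = 1.
1 is placed in column 4, which forces r3c4 = 2.
Row 4 already has 1; hence r4c2 = 3.
Completed grid: 2 1 4 3 / 1 2 3 4 / 3 4 1 2 / 4 3 2 1.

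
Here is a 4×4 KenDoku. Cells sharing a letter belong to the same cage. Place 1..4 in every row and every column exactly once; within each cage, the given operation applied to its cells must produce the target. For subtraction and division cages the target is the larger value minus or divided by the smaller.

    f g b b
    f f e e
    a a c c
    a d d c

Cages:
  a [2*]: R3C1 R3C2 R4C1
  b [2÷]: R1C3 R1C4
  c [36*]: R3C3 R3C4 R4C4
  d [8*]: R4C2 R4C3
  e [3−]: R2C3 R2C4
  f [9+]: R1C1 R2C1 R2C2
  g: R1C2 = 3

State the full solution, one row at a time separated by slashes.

4 3 1 2 / 3 2 4 1 / 2 1 3 4 / 1 4 2 3

G is a freebie; hence R1C2 = 3.
The 3 cells of cage a must have product 2, which forces R3C1 = 2.
Cage a has product 2, leaving R3C2 = 1.
The 3 cells of cage c must have product 36; hence R3C3 = 3.
Cage c has product 36, which forces R3C4 = 4.
The 3 cells of cage a must have product 2, which forces R4C1 = 1.
The 3 cells of cage c must have product 36, leaving R4C4 = 3.
2 is placed in column 1, so R1C1 = 4.
Cage f needs sum 9; hence R2C1 = 3.
The 3 cells of cage f must have sum 9; hence R2C2 = 2.
Cage e needs two cells with difference 3, which forces R2C3 = 4.
Column 4 now contains 4; hence R2C4 = 1.
2 is placed in column 2, so R4C2 = 4.
Column 3 already has 4, leaving R4C3 = 2.
2 is placed in column 3, leaving R1C3 = 1.
1 is placed in column 4; hence R1C4 = 2.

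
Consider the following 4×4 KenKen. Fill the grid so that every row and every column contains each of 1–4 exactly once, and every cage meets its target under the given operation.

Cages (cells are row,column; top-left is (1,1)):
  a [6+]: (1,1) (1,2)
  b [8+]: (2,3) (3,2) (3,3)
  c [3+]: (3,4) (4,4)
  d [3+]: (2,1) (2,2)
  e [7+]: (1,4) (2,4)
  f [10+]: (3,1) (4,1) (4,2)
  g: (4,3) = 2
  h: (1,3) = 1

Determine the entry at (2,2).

H is a freebie, so (1,3) = 1.
G is a freebie, which forces (4,3) = 2.
2 is placed in row 4, leaving (4,4) = 1.
Cage f needs sum 10, leaving (3,1) = 3.
Cage b needs sum 8, so (3,2) = 1.
Row 3 already has 3, so (3,3) = 4.
Column 4 now contains 1, so (3,4) = 2.
2 is placed in row 4, leaving (4,1) = 4.
The 3 cells of cage f must have sum 10, so (4,2) = 3.
Column 1 already has 4, which forces (1,1) = 2.
Cage a needs two cells with sum 6, leaving (1,2) = 4.
4 is placed in row 1, leaving (1,4) = 3.
The two cells of cage d must have sum 3, so (2,1) = 1.
1 is placed in column 2, leaving (2,2) = 2.
Column 3 now contains 4, which forces (2,3) = 3.
Column 4 now contains 3, so (2,4) = 4.
The full grid is 2 4 1 3 / 1 2 3 4 / 3 1 4 2 / 4 3 2 1.

2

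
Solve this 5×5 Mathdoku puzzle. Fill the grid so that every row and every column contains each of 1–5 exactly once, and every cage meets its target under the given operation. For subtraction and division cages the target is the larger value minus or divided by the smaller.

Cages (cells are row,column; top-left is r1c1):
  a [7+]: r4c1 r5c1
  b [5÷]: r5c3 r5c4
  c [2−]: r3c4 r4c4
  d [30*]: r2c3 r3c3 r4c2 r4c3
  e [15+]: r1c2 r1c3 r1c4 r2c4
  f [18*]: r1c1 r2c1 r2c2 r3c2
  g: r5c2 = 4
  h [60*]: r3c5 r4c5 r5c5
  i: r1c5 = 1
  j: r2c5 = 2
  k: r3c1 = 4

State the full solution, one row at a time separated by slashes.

Cage i is a single given cell; hence r1c5 = 1.
Cage j is a single given cell; hence r2c5 = 2.
K is a freebie, so r3c1 = 4.
Cage g is given, so r5c2 = 4.
The 3 cells of cage h must have product 60; hence r4c5 = 4.
Row 2 needs a 4, and only r2c4 is open for it.
The 4 cells of cage e must have sum 15, leaving r1c3 = 4.
Row 1 needs a 3, and only r1c1 is open for it.
Column 1 now contains 3, leaving r2c1 = 1.
Cage f needs product 18; hence r2c2 = 3.
3 is placed in row 2; hence r2c3 = 5.
Cage f needs product 18; hence r3c2 = 2.
Column 3 now contains 5, which forces r5c3 = 1.
1 is placed in row 5, which forces r5c4 = 5.
Row 5 already has 5; hence r5c5 = 3.
2 is placed in column 2, leaving r1c2 = 5.
5 is placed in column 4, so r1c4 = 2.
Column 3 now contains 1, which forces r3c3 = 3.
3 is placed in row 3; hence r3c4 = 1.
Column 5 now contains 3; hence r3c5 = 5.
Cage a's pair has sum 7, so r4c1 = 5.
Cage d has product 30, so r4c2 = 1.
The 4 cells of cage d must have product 30, so r4c3 = 2.
Column 4 already has 1, so r4c4 = 3.
Row 5 already has 5; hence r5c1 = 2.

3 5 4 2 1 / 1 3 5 4 2 / 4 2 3 1 5 / 5 1 2 3 4 / 2 4 1 5 3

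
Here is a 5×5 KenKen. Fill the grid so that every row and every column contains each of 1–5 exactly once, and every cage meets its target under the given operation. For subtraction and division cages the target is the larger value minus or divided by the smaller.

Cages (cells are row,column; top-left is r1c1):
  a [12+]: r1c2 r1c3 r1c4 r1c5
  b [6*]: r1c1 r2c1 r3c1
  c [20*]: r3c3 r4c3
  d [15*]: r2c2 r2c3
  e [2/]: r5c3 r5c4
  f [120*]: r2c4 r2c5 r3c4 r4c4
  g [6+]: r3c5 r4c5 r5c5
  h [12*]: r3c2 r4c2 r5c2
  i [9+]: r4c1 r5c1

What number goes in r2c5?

Row 1 needs a 3, and only r1c1 is open for it.
Row 2 needs a 1, and only r2c1 is open for it.
Column 1 now contains 1, which forces r3c1 = 2.
The only place for 5 in row 5 is r5c1.
Column 1 now contains 5, so r4c1 = 4.
4 is placed in row 4, which forces r4c3 = 5.
Cage d's pair has product 15; hence r2c2 = 5.
5 is placed in column 3, leaving r2c3 = 3.
5 is placed in column 3, leaving r3c3 = 4.
The 4 cells of cage f must have product 120, which forces r3c4 = 5.
The 4 cells of cage f must have product 120, leaving r4c4 = 3.
Cage h has product 12, which forces r5c2 = 4.
Cage a has sum 12, which forces r1c4 = 4.
The 4 cells of cage a must have sum 12, leaving r1c5 = 5.
Column 4 already has 4, which forces r2c4 = 2.
Row 2 now contains 2, which forces r2c5 = 4.
Cage h has product 12, so r3c2 = 3.
Row 3 already has 3, leaving r3c5 = 1.
Row 4 already has 3, which forces r4c2 = 1.
Column 5 now contains 1, which forces r4c5 = 2.
Column 4 already has 2, so r5c4 = 1.
Column 5 already has 2, so r5c5 = 3.
Column 2 already has 1, so r1c2 = 2.
Cage a has sum 12, which forces r1c3 = 1.
Row 5 now contains 1, which forces r5c3 = 2.
Filled in: 3 2 1 4 5 / 1 5 3 2 4 / 2 3 4 5 1 / 4 1 5 3 2 / 5 4 2 1 3.

4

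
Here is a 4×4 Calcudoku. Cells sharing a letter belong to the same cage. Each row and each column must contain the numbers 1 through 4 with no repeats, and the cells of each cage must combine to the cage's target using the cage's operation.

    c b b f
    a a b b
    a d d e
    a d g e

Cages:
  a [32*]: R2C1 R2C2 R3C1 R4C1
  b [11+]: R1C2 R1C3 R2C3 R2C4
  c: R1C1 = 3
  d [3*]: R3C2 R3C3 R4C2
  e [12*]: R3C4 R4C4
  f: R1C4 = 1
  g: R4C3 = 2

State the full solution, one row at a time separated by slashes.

3 2 4 1 / 1 4 3 2 / 2 3 1 4 / 4 1 2 3

Cage c is a single given cell, which forces R1C1 = 3.
Cage f is a single given cell, leaving R1C4 = 1.
Cage a needs product 32, leaving R2C2 = 4.
Cage d has product 3; hence R3C2 = 3.
Cage d needs product 3, so R3C3 = 1.
Row 3 now contains 3, which forces R3C4 = 4.
Cage d needs product 3, leaving R4C2 = 1.
G is a freebie, so R4C3 = 2.
Column 4 already has 4; hence R4C4 = 3.
4 is placed in column 2, leaving R1C2 = 2.
Column 3 already has 2, so R1C3 = 4.
Cage a needs product 32; hence R2C1 = 1.
Column 3 already has 2, leaving R2C3 = 3.
Column 4 now contains 3, so R2C4 = 2.
4 is placed in row 3; hence R3C1 = 2.
Row 4 now contains 2, leaving R4C1 = 4.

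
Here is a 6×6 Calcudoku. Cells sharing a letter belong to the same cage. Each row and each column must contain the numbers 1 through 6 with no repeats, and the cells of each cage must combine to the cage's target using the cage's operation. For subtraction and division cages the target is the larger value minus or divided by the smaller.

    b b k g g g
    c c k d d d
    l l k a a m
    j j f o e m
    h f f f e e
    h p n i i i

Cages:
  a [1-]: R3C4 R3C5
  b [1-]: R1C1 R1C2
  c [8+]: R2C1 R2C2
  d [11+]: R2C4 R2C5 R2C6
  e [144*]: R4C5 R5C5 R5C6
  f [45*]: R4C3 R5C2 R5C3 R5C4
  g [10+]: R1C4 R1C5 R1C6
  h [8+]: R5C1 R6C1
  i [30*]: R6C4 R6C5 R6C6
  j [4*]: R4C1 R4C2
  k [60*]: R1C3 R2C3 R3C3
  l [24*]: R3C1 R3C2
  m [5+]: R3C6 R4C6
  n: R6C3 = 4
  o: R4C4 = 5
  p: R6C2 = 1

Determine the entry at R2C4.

Cage f needs product 45; hence R4C3 = 3.
Cage o is given, so R4C4 = 5.
Cage e has product 144, so R4C5 = 6.
Cage e has product 144, leaving R5C5 = 4.
Cage e needs product 144, so R5C6 = 6.
P is a freebie, which forces R6C2 = 1.
N is a freebie, so R6C3 = 4.
The two cells of cage j must have product 4; hence R4C1 = 1.
1 is placed in column 2; hence R4C2 = 4.
Row 4 already has 4, leaving R4C6 = 2.
Cage l needs two cells with product 24, leaving R3C1 = 4.
Column 2 now contains 4, leaving R3C2 = 6.
The two cells of cage m must have sum 5; hence R3C6 = 3.
Column 6 already has 3, so R6C6 = 5.
5 is placed in column 6, leaving R2C6 = 4.
Column 6 now contains 4, so R1C6 = 1.
The only place for 4 in row 1 is R1C4.
Cage g has sum 10, leaving R1C5 = 5.
Column 5 now contains 5, so R2C5 = 1.
Column 5 already has 1, so R3C5 = 2.
2 is placed in column 5; hence R6C5 = 3.
Cage d has sum 11; hence R2C4 = 6.
2 is placed in row 3, which forces R3C3 = 5.
2 is placed in row 3, which forces R3C4 = 1.
Cage h needs two cells with sum 8, which forces R5C1 = 2.
Column 3 already has 5, so R5C3 = 1.
Column 4 now contains 1, leaving R5C4 = 3.
Row 6 already has 3; hence R6C1 = 6.
Row 6 already has 3; hence R6C4 = 2.
2 is placed in column 1, so R1C1 = 3.
Cage b needs two cells with difference 1, leaving R1C2 = 2.
Cage k has product 60, which forces R1C3 = 6.
Column 1 already has 3, so R2C1 = 5.
Row 2 now contains 5, so R2C2 = 3.
6 is placed in row 2, so R2C3 = 2.
Row 5 now contains 3, leaving R5C2 = 5.
The full grid is 3 2 6 4 5 1 / 5 3 2 6 1 4 / 4 6 5 1 2 3 / 1 4 3 5 6 2 / 2 5 1 3 4 6 / 6 1 4 2 3 5.

6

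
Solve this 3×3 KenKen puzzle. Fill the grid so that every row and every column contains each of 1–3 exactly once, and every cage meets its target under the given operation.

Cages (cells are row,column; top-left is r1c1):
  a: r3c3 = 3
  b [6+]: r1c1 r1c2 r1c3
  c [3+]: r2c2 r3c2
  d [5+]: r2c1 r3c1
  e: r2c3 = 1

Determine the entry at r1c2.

3

Cage e is given; hence r2c3 = 1.
A is a freebie, so r3c3 = 3.
3 is placed in column 3, leaving r1c3 = 2.
Cage d needs two cells with sum 5, leaving r2c1 = 3.
1 is placed in row 2; hence r2c2 = 2.
3 is placed in row 3, which forces r3c1 = 2.
Cage c's pair has sum 3, leaving r3c2 = 1.
Column 1 already has 3; hence r1c1 = 1.
1 is placed in column 2, which forces r1c2 = 3.
Filled in: 1 3 2 / 3 2 1 / 2 1 3.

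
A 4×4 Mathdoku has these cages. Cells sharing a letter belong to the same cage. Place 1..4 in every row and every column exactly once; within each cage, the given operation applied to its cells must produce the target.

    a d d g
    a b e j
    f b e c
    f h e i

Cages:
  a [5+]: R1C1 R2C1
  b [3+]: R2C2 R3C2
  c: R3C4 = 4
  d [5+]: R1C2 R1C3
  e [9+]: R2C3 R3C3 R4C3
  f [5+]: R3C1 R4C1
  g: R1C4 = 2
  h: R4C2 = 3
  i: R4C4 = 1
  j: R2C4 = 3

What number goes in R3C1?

Cage g is given, so R1C4 = 2.
Cage j is a single given cell; hence R2C4 = 3.
C is a freebie; hence R3C4 = 4.
Cage h is a single given cell, leaving R4C2 = 3.
Cage i is a single given cell, so R4C4 = 1.
Cage e has sum 9, which forces R3C3 = 3.
3 is placed in row 3; hence R3C1 = 1.
Row 3 now contains 1, so R3C2 = 2.
Cage f needs two cells with sum 5, so R4C1 = 4.
Row 4 now contains 4; hence R4C3 = 2.
Column 1 already has 4, which forces R1C1 = 3.
Column 1 already has 4, so R2C1 = 2.
Column 2 already has 2; hence R2C2 = 1.
2 is placed in column 3; hence R2C3 = 4.
Column 2 now contains 1, leaving R1C2 = 4.
Column 3 already has 4, which forces R1C3 = 1.
The full grid is 3 4 1 2 / 2 1 4 3 / 1 2 3 4 / 4 3 2 1.

1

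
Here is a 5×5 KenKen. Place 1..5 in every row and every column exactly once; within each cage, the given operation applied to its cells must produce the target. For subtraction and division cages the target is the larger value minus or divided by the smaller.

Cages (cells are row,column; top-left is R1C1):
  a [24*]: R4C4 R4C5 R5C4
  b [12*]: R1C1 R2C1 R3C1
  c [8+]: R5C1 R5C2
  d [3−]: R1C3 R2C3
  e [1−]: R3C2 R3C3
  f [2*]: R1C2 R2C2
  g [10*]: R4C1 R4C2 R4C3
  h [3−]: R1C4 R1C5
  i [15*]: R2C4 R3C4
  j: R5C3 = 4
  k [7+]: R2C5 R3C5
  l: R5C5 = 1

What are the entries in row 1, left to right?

3 2 5 1 4

Cage j is given, which forces R5C3 = 4.
Cage l is given, which forces R5C5 = 1.
The only place for 3 in row 1 is R1C1.
3 is placed in column 1, leaving R5C1 = 5.
Cage c needs two cells with sum 8; hence R5C2 = 3.
Row 5 already has 3, which forces R5C4 = 2.
In row 1, 4 can only go at R1C5, so R1C5 = 4.
Cage h's pair has difference 3, so R1C4 = 1.
Cage a needs product 24, which forces R4C4 = 4.
4 is placed in column 5; hence R4C5 = 3.
1 is placed in row 1, so R1C2 = 2.
Row 1 already has 2, leaving R1C3 = 5.
The two cells of cage f must have product 2, leaving R2C2 = 1.
Column 3 already has 5, so R2C3 = 2.
2 is placed in row 2, so R2C5 = 5.
1 is placed in column 2; hence R3C2 = 4.
5 is placed in column 5, leaving R3C5 = 2.
1 is placed in column 2; hence R4C2 = 5.
Column 3 already has 2, which forces R4C3 = 1.
1 is placed in row 2, so R2C1 = 4.
5 is placed in row 2, which forces R2C4 = 3.
Row 3 already has 4, so R3C1 = 1.
Column 3 already has 1, leaving R3C3 = 3.
Cage i needs two cells with product 15; hence R3C4 = 5.
1 is placed in row 4, so R4C1 = 2.
The full grid is 3 2 5 1 4 / 4 1 2 3 5 / 1 4 3 5 2 / 2 5 1 4 3 / 5 3 4 2 1.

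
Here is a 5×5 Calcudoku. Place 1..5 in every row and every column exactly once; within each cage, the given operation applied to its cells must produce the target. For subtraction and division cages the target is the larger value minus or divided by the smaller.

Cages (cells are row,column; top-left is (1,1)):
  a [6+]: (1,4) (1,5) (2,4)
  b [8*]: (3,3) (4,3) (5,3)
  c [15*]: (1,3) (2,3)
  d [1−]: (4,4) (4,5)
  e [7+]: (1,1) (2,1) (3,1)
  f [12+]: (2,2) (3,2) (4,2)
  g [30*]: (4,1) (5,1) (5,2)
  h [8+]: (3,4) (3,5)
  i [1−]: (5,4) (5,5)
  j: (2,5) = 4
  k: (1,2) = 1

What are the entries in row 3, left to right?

1 4 2 5 3

Cage k is a single given cell, so (1,2) = 1.
J is a freebie, leaving (2,5) = 4.
Cage a has sum 6, so (2,4) = 1.
The 3 cells of cage e must have sum 7, which forces (1,1) = 4.
Row 2 already has 1; hence (2,1) = 2.
Cage e has sum 7, which forces (3,1) = 1.
The 3 cells of cage g must have product 30; hence (5,2) = 2.
Cage i needs two cells with difference 1, so (5,4) = 4.
4 is placed in row 5, so (5,3) = 1.
The only place for 5 in row 1 is (1,3).
Column 3 already has 5, so (2,3) = 3.
Row 2 already has 3, so (2,2) = 5.
The only place for 2 in row 3 is (3,3).
Column 3 now contains 2; hence (4,3) = 4.
The 3 cells of cage f must have sum 12, which forces (3,2) = 4.
Row 4 now contains 4, which forces (4,2) = 3.
Row 4 now contains 3, which forces (4,4) = 2.
2 is placed in row 4; hence (4,5) = 1.
Column 4 now contains 2, leaving (1,4) = 3.
Cage a needs sum 6, which forces (1,5) = 2.
Column 4 already has 3; hence (3,4) = 5.
Row 3 now contains 5, which forces (3,5) = 3.
Row 4 now contains 3, so (4,1) = 5.
Cage g needs product 30, leaving (5,1) = 3.
3 is placed in column 5; hence (5,5) = 5.
Filled in: 4 1 5 3 2 / 2 5 3 1 4 / 1 4 2 5 3 / 5 3 4 2 1 / 3 2 1 4 5.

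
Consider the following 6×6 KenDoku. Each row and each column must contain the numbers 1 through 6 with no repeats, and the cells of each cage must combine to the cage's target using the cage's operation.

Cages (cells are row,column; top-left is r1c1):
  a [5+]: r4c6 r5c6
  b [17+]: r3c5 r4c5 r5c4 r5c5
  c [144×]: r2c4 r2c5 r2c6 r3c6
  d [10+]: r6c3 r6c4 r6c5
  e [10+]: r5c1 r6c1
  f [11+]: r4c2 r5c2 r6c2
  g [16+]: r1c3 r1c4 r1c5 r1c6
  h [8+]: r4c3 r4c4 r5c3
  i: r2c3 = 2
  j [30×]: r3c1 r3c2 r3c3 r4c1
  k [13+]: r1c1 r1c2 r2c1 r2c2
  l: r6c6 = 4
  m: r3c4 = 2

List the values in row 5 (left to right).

Cage i is given, leaving r2c3 = 2.
Cage m is given, which forces r3c4 = 2.
Cage l is a single given cell, leaving r6c6 = 4.
Cage c needs product 144; hence r2c6 = 1.
Cage c has product 144, which forces r3c6 = 6.
The two cells of cage e must have sum 10, leaving r5c1 = 4.
Row 6 now contains 4, so r6c1 = 6.
Cage j needs product 30, so r4c1 = 2.
Row 4 now contains 2, so r4c6 = 3.
3 is placed in column 6; hence r5c6 = 2.
Cage d needs sum 10; hence r6c5 = 2.
2 is placed in column 6; hence r1c6 = 5.
The 3 cells of cage f must have sum 11, which forces r4c2 = 4.
Row 4 now contains 4, so r4c4 = 1.
Cage f has sum 11, so r5c2 = 6.
Cage f needs sum 11; hence r6c2 = 1.
Cage k has sum 13, leaving r1c1 = 3.
Cage k needs sum 13, so r1c2 = 2.
Cage k needs sum 13, so r2c1 = 5.
The 4 cells of cage k must have sum 13, which forces r2c2 = 3.
5 is placed in column 1, leaving r3c1 = 1.
Column 2 already has 3, which forces r3c2 = 5.
5 is placed in row 3, which forces r3c3 = 3.
3 is placed in row 3, leaving r3c5 = 4.
Row 4 already has 1, so r4c3 = 6.
Row 4 now contains 6; hence r4c5 = 5.
Cage h has sum 8; hence r5c3 = 1.
Row 5 now contains 1, leaving r5c5 = 3.
3 is placed in column 3, leaving r6c3 = 5.
Row 6 already has 5, leaving r6c4 = 3.
1 is placed in column 3, so r1c3 = 4.
Cage g has sum 16, leaving r1c4 = 6.
Cage g needs sum 16; hence r1c5 = 1.
Cage c has product 144, so r2c4 = 4.
Column 5 now contains 4; hence r2c5 = 6.
Row 5 already has 3, leaving r5c4 = 5.
Completed grid: 3 2 4 6 1 5 / 5 3 2 4 6 1 / 1 5 3 2 4 6 / 2 4 6 1 5 3 / 4 6 1 5 3 2 / 6 1 5 3 2 4.

4 6 1 5 3 2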